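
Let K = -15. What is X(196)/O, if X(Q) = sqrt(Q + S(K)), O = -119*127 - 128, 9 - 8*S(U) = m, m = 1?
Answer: -sqrt(197)/15241 ≈ -0.00092092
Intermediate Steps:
S(U) = 1 (S(U) = 9/8 - 1/8*1 = 9/8 - 1/8 = 1)
O = -15241 (O = -15113 - 128 = -15241)
X(Q) = sqrt(1 + Q) (X(Q) = sqrt(Q + 1) = sqrt(1 + Q))
X(196)/O = sqrt(1 + 196)/(-15241) = sqrt(197)*(-1/15241) = -sqrt(197)/15241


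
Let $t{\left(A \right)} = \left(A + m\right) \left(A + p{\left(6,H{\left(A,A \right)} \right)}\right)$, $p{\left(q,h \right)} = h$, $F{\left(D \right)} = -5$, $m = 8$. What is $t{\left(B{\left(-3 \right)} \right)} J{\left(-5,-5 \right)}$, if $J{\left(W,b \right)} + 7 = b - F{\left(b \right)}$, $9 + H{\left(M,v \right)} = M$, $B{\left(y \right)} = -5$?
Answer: $399$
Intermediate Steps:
$H{\left(M,v \right)} = -9 + M$
$J{\left(W,b \right)} = -2 + b$ ($J{\left(W,b \right)} = -7 + \left(b - -5\right) = -7 + \left(b + 5\right) = -7 + \left(5 + b\right) = -2 + b$)
$t{\left(A \right)} = \left(-9 + 2 A\right) \left(8 + A\right)$ ($t{\left(A \right)} = \left(A + 8\right) \left(A + \left(-9 + A\right)\right) = \left(8 + A\right) \left(-9 + 2 A\right) = \left(-9 + 2 A\right) \left(8 + A\right)$)
$t{\left(B{\left(-3 \right)} \right)} J{\left(-5,-5 \right)} = \left(-72 + 2 \left(-5\right)^{2} + 7 \left(-5\right)\right) \left(-2 - 5\right) = \left(-72 + 2 \cdot 25 - 35\right) \left(-7\right) = \left(-72 + 50 - 35\right) \left(-7\right) = \left(-57\right) \left(-7\right) = 399$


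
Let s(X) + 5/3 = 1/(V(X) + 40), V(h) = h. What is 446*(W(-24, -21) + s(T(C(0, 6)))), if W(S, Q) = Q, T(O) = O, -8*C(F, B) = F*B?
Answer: -605891/60 ≈ -10098.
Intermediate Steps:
C(F, B) = -B*F/8 (C(F, B) = -F*B/8 = -B*F/8)
s(X) = -5/3 + 1/(40 + X) (s(X) = -5/3 + 1/(X + 40) = -5/3 + 1/(40 + X))
446*(W(-24, -21) + s(T(C(0, 6)))) = 446*(-21 + (-197 - (-5)*6*0/8)/(3*(40 - 1/8*6*0))) = 446*(-21 + (-197 - 5*0)/(3*(40 + 0))) = 446*(-21 + (1/3)*(-197 + 0)/40) = 446*(-21 + (1/3)*(1/40)*(-197)) = 446*(-21 - 197/120) = 446*(-2717/120) = -605891/60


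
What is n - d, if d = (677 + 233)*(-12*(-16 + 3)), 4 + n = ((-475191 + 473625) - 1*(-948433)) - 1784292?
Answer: -979389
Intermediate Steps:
n = -837429 (n = -4 + (((-475191 + 473625) - 1*(-948433)) - 1784292) = -4 + ((-1566 + 948433) - 1784292) = -4 + (946867 - 1784292) = -4 - 837425 = -837429)
d = 141960 (d = 910*(-12*(-13)) = 910*156 = 141960)
n - d = -837429 - 1*141960 = -837429 - 141960 = -979389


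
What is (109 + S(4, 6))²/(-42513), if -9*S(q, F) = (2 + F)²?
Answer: -840889/3443553 ≈ -0.24419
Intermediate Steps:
S(q, F) = -(2 + F)²/9
(109 + S(4, 6))²/(-42513) = (109 - (2 + 6)²/9)²/(-42513) = (109 - ⅑*8²)²*(-1/42513) = (109 - ⅑*64)²*(-1/42513) = (109 - 64/9)²*(-1/42513) = (917/9)²*(-1/42513) = (840889/81)*(-1/42513) = -840889/3443553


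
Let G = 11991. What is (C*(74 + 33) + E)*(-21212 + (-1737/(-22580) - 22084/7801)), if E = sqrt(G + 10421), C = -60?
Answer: 1199546941991103/8807329 - 3736906361343*sqrt(5603)/88073290 ≈ 1.3302e+8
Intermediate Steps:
E = 2*sqrt(5603) (E = sqrt(11991 + 10421) = sqrt(22412) = 2*sqrt(5603) ≈ 149.71)
(C*(74 + 33) + E)*(-21212 + (-1737/(-22580) - 22084/7801)) = (-60*(74 + 33) + 2*sqrt(5603))*(-21212 + (-1737/(-22580) - 22084/7801)) = (-60*107 + 2*sqrt(5603))*(-21212 + (-1737*(-1/22580) - 22084*1/7801)) = (-6420 + 2*sqrt(5603))*(-21212 + (1737/22580 - 22084/7801)) = (-6420 + 2*sqrt(5603))*(-21212 - 485106383/176146580) = (-6420 + 2*sqrt(5603))*(-3736906361343/176146580) = 1199546941991103/8807329 - 3736906361343*sqrt(5603)/88073290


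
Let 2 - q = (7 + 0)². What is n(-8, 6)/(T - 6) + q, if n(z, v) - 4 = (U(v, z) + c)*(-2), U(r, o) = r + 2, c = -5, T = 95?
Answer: -4185/89 ≈ -47.022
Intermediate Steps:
q = -47 (q = 2 - (7 + 0)² = 2 - 1*7² = 2 - 1*49 = 2 - 49 = -47)
U(r, o) = 2 + r
n(z, v) = 10 - 2*v (n(z, v) = 4 + ((2 + v) - 5)*(-2) = 4 + (-3 + v)*(-2) = 4 + (6 - 2*v) = 10 - 2*v)
n(-8, 6)/(T - 6) + q = (10 - 2*6)/(95 - 6) - 47 = (10 - 12)/89 - 47 = (1/89)*(-2) - 47 = -2/89 - 47 = -4185/89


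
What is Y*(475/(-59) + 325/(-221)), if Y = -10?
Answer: 95500/1003 ≈ 95.214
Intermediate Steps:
Y*(475/(-59) + 325/(-221)) = -10*(475/(-59) + 325/(-221)) = -10*(475*(-1/59) + 325*(-1/221)) = -10*(-475/59 - 25/17) = -10*(-9550/1003) = 95500/1003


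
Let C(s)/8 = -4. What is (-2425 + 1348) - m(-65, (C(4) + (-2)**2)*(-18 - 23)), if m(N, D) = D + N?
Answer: -2160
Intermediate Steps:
C(s) = -32 (C(s) = 8*(-4) = -32)
(-2425 + 1348) - m(-65, (C(4) + (-2)**2)*(-18 - 23)) = (-2425 + 1348) - ((-32 + (-2)**2)*(-18 - 23) - 65) = -1077 - ((-32 + 4)*(-41) - 65) = -1077 - (-28*(-41) - 65) = -1077 - (1148 - 65) = -1077 - 1*1083 = -1077 - 1083 = -2160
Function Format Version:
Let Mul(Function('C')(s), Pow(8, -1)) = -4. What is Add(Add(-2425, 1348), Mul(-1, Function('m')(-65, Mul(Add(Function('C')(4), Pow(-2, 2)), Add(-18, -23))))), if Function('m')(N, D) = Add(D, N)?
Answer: -2160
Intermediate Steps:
Function('C')(s) = -32 (Function('C')(s) = Mul(8, -4) = -32)
Add(Add(-2425, 1348), Mul(-1, Function('m')(-65, Mul(Add(Function('C')(4), Pow(-2, 2)), Add(-18, -23))))) = Add(Add(-2425, 1348), Mul(-1, Add(Mul(Add(-32, Pow(-2, 2)), Add(-18, -23)), -65))) = Add(-1077, Mul(-1, Add(Mul(Add(-32, 4), -41), -65))) = Add(-1077, Mul(-1, Add(Mul(-28, -41), -65))) = Add(-1077, Mul(-1, Add(1148, -65))) = Add(-1077, Mul(-1, 1083)) = Add(-1077, -1083) = -2160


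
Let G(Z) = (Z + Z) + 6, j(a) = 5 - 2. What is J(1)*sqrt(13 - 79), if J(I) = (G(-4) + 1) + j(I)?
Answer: 2*I*sqrt(66) ≈ 16.248*I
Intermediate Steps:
j(a) = 3
G(Z) = 6 + 2*Z (G(Z) = 2*Z + 6 = 6 + 2*Z)
J(I) = 2 (J(I) = ((6 + 2*(-4)) + 1) + 3 = ((6 - 8) + 1) + 3 = (-2 + 1) + 3 = -1 + 3 = 2)
J(1)*sqrt(13 - 79) = 2*sqrt(13 - 79) = 2*sqrt(-66) = 2*(I*sqrt(66)) = 2*I*sqrt(66)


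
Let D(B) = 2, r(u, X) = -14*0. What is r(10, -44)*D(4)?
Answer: 0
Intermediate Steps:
r(u, X) = 0
r(10, -44)*D(4) = 0*2 = 0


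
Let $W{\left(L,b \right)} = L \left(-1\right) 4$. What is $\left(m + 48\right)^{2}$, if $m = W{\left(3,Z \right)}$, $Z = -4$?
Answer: $1296$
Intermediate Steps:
$W{\left(L,b \right)} = - 4 L$ ($W{\left(L,b \right)} = - L 4 = - 4 L$)
$m = -12$ ($m = \left(-4\right) 3 = -12$)
$\left(m + 48\right)^{2} = \left(-12 + 48\right)^{2} = 36^{2} = 1296$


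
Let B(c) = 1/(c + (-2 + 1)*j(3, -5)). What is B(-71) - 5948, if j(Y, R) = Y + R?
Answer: -410413/69 ≈ -5948.0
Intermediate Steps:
j(Y, R) = R + Y
B(c) = 1/(2 + c) (B(c) = 1/(c + (-2 + 1)*(-5 + 3)) = 1/(c - 1*(-2)) = 1/(c + 2) = 1/(2 + c))
B(-71) - 5948 = 1/(2 - 71) - 5948 = 1/(-69) - 5948 = -1/69 - 5948 = -410413/69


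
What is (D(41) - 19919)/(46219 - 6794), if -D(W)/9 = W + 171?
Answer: -21827/39425 ≈ -0.55363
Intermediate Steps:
D(W) = -1539 - 9*W (D(W) = -9*(W + 171) = -9*(171 + W) = -1539 - 9*W)
(D(41) - 19919)/(46219 - 6794) = ((-1539 - 9*41) - 19919)/(46219 - 6794) = ((-1539 - 369) - 19919)/39425 = (-1908 - 19919)*(1/39425) = -21827*1/39425 = -21827/39425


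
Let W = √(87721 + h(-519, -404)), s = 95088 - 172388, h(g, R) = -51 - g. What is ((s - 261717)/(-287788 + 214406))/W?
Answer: 339017*√88189/6471485198 ≈ 0.015557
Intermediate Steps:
s = -77300
W = √88189 (W = √(87721 + (-51 - 1*(-519))) = √(87721 + (-51 + 519)) = √(87721 + 468) = √88189 ≈ 296.97)
((s - 261717)/(-287788 + 214406))/W = ((-77300 - 261717)/(-287788 + 214406))/(√88189) = (-339017/(-73382))*(√88189/88189) = (-339017*(-1/73382))*(√88189/88189) = 339017*(√88189/88189)/73382 = 339017*√88189/6471485198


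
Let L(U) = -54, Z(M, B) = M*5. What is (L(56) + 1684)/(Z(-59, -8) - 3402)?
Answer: -1630/3697 ≈ -0.44090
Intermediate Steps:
Z(M, B) = 5*M
(L(56) + 1684)/(Z(-59, -8) - 3402) = (-54 + 1684)/(5*(-59) - 3402) = 1630/(-295 - 3402) = 1630/(-3697) = 1630*(-1/3697) = -1630/3697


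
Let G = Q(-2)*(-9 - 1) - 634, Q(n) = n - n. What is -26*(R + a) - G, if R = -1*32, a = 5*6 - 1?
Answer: 712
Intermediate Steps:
Q(n) = 0
a = 29 (a = 30 - 1 = 29)
R = -32
G = -634 (G = 0*(-9 - 1) - 634 = 0*(-10) - 634 = 0 - 634 = -634)
-26*(R + a) - G = -26*(-32 + 29) - 1*(-634) = -26*(-3) + 634 = 78 + 634 = 712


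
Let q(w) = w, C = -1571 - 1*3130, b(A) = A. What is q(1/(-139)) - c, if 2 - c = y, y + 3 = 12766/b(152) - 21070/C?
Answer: 4144820521/49661364 ≈ 83.462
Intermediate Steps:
C = -4701 (C = -1571 - 3130 = -4701)
y = 30535975/357276 (y = -3 + (12766/152 - 21070/(-4701)) = -3 + (12766*(1/152) - 21070*(-1/4701)) = -3 + (6383/76 + 21070/4701) = -3 + 31607803/357276 = 30535975/357276 ≈ 85.469)
c = -29821423/357276 (c = 2 - 1*30535975/357276 = 2 - 30535975/357276 = -29821423/357276 ≈ -83.469)
q(1/(-139)) - c = 1/(-139) - 1*(-29821423/357276) = -1/139 + 29821423/357276 = 4144820521/49661364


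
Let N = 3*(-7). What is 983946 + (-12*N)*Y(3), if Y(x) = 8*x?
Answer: 989994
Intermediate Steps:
N = -21
983946 + (-12*N)*Y(3) = 983946 + (-12*(-21))*(8*3) = 983946 + 252*24 = 983946 + 6048 = 989994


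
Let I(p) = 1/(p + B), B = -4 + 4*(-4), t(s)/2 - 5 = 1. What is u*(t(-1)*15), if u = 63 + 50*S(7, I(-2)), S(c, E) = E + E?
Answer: 115740/11 ≈ 10522.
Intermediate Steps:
t(s) = 12 (t(s) = 10 + 2*1 = 10 + 2 = 12)
B = -20 (B = -4 - 16 = -20)
I(p) = 1/(-20 + p) (I(p) = 1/(p - 20) = 1/(-20 + p))
S(c, E) = 2*E
u = 643/11 (u = 63 + 50*(2/(-20 - 2)) = 63 + 50*(2/(-22)) = 63 + 50*(2*(-1/22)) = 63 + 50*(-1/11) = 63 - 50/11 = 643/11 ≈ 58.455)
u*(t(-1)*15) = 643*(12*15)/11 = (643/11)*180 = 115740/11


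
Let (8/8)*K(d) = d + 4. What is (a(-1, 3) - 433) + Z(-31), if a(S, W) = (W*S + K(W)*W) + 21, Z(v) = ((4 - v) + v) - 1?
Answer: -391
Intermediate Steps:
K(d) = 4 + d (K(d) = d + 4 = 4 + d)
Z(v) = 3 (Z(v) = 4 - 1 = 3)
a(S, W) = 21 + S*W + W*(4 + W) (a(S, W) = (W*S + (4 + W)*W) + 21 = (S*W + W*(4 + W)) + 21 = 21 + S*W + W*(4 + W))
(a(-1, 3) - 433) + Z(-31) = ((21 - 1*3 + 3*(4 + 3)) - 433) + 3 = ((21 - 3 + 3*7) - 433) + 3 = ((21 - 3 + 21) - 433) + 3 = (39 - 433) + 3 = -394 + 3 = -391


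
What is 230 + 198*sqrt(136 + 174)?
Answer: 230 + 198*sqrt(310) ≈ 3716.1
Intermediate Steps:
230 + 198*sqrt(136 + 174) = 230 + 198*sqrt(310)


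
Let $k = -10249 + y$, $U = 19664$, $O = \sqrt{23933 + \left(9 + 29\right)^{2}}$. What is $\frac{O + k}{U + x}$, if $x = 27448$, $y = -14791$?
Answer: $- \frac{3130}{5889} + \frac{\sqrt{25377}}{47112} \approx -0.52812$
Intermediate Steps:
$O = \sqrt{25377}$ ($O = \sqrt{23933 + 38^{2}} = \sqrt{23933 + 1444} = \sqrt{25377} \approx 159.3$)
$k = -25040$ ($k = -10249 - 14791 = -25040$)
$\frac{O + k}{U + x} = \frac{\sqrt{25377} - 25040}{19664 + 27448} = \frac{-25040 + \sqrt{25377}}{47112} = \left(-25040 + \sqrt{25377}\right) \frac{1}{47112} = - \frac{3130}{5889} + \frac{\sqrt{25377}}{47112}$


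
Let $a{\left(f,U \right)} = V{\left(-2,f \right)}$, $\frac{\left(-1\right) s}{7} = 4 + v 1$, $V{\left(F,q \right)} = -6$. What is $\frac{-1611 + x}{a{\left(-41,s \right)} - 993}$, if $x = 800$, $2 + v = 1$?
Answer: $\frac{811}{999} \approx 0.81181$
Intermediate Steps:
$v = -1$ ($v = -2 + 1 = -1$)
$s = -21$ ($s = - 7 \left(4 - 1\right) = \left(-7\right) 3 = -21$)
$a{\left(f,U \right)} = -6$
$\frac{-1611 + x}{a{\left(-41,s \right)} - 993} = \frac{-1611 + 800}{-6 - 993} = - \frac{811}{-999} = \left(-811\right) \left(- \frac{1}{999}\right) = \frac{811}{999}$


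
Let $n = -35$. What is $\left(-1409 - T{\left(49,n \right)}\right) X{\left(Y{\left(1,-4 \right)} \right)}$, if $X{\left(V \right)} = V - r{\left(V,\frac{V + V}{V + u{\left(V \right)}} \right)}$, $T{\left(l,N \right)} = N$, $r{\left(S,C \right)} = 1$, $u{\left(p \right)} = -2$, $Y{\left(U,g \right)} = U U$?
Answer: $0$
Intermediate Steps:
$Y{\left(U,g \right)} = U^{2}$
$X{\left(V \right)} = -1 + V$ ($X{\left(V \right)} = V - 1 = -1 + V$)
$\left(-1409 - T{\left(49,n \right)}\right) X{\left(Y{\left(1,-4 \right)} \right)} = \left(-1409 - -35\right) \left(-1 + 1^{2}\right) = \left(-1409 + 35\right) \left(-1 + 1\right) = \left(-1374\right) 0 = 0$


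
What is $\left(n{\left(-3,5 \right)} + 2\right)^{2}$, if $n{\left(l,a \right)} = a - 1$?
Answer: $36$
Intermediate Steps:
$n{\left(l,a \right)} = -1 + a$ ($n{\left(l,a \right)} = a - 1 = -1 + a$)
$\left(n{\left(-3,5 \right)} + 2\right)^{2} = \left(\left(-1 + 5\right) + 2\right)^{2} = \left(4 + 2\right)^{2} = 6^{2} = 36$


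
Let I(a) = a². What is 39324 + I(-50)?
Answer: 41824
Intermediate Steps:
39324 + I(-50) = 39324 + (-50)² = 39324 + 2500 = 41824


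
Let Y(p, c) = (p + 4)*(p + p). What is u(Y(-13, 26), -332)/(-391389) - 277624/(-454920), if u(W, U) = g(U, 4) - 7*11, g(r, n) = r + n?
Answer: 4535134264/7418778495 ≈ 0.61130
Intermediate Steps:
g(r, n) = n + r
Y(p, c) = 2*p*(4 + p) (Y(p, c) = (4 + p)*(2*p) = 2*p*(4 + p))
u(W, U) = -73 + U (u(W, U) = (4 + U) - 7*11 = (4 + U) - 77 = -73 + U)
u(Y(-13, 26), -332)/(-391389) - 277624/(-454920) = (-73 - 332)/(-391389) - 277624/(-454920) = -405*(-1/391389) - 277624*(-1/454920) = 135/130463 + 34703/56865 = 4535134264/7418778495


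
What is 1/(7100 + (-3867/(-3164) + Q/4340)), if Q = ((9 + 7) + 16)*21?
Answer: 490420/3482657321 ≈ 0.00014082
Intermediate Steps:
Q = 672 (Q = (16 + 16)*21 = 32*21 = 672)
1/(7100 + (-3867/(-3164) + Q/4340)) = 1/(7100 + (-3867/(-3164) + 672/4340)) = 1/(7100 + (-3867*(-1/3164) + 672*(1/4340))) = 1/(7100 + (3867/3164 + 24/155)) = 1/(7100 + 675321/490420) = 1/(3482657321/490420) = 490420/3482657321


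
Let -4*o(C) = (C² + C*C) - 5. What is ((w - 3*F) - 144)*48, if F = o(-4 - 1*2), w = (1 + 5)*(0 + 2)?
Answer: -3924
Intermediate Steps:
w = 12 (w = 6*2 = 12)
o(C) = 5/4 - C²/2 (o(C) = -((C² + C*C) - 5)/4 = -((C² + C²) - 5)/4 = -(2*C² - 5)/4 = -(-5 + 2*C²)/4 = 5/4 - C²/2)
F = -67/4 (F = 5/4 - (-4 - 1*2)²/2 = 5/4 - (-4 - 2)²/2 = 5/4 - ½*(-6)² = 5/4 - ½*36 = 5/4 - 18 = -67/4 ≈ -16.750)
((w - 3*F) - 144)*48 = ((12 - 3*(-67/4)) - 144)*48 = ((12 + 201/4) - 144)*48 = (249/4 - 144)*48 = -327/4*48 = -3924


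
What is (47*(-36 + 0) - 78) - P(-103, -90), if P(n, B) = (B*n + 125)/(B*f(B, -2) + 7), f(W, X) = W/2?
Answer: -7190285/4057 ≈ -1772.3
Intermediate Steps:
f(W, X) = W/2 (f(W, X) = W*(1/2) = W/2)
P(n, B) = (125 + B*n)/(7 + B**2/2) (P(n, B) = (B*n + 125)/(B*(B/2) + 7) = (125 + B*n)/(B**2/2 + 7) = (125 + B*n)/(7 + B**2/2))
(47*(-36 + 0) - 78) - P(-103, -90) = (47*(-36 + 0) - 78) - 2*(125 - 90*(-103))/(14 + (-90)**2) = (47*(-36) - 78) - 2*(125 + 9270)/(14 + 8100) = (-1692 - 78) - 2*9395/8114 = -1770 - 2*9395/8114 = -1770 - 1*9395/4057 = -1770 - 9395/4057 = -7190285/4057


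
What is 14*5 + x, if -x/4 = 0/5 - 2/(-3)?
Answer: 202/3 ≈ 67.333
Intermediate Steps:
x = -8/3 (x = -4*(0/5 - 2/(-3)) = -4*(0*(1/5) - 2*(-1/3)) = -4*(0 + 2/3) = -4*2/3 = -8/3 ≈ -2.6667)
14*5 + x = 14*5 - 8/3 = 70 - 8/3 = 202/3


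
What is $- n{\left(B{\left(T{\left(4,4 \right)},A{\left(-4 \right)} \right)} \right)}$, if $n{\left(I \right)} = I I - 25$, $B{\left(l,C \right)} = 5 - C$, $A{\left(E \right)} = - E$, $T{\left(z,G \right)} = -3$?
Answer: $24$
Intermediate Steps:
$n{\left(I \right)} = -25 + I^{2}$ ($n{\left(I \right)} = I^{2} - 25 = -25 + I^{2}$)
$- n{\left(B{\left(T{\left(4,4 \right)},A{\left(-4 \right)} \right)} \right)} = - (-25 + \left(5 - \left(-1\right) \left(-4\right)\right)^{2}) = - (-25 + \left(5 - 4\right)^{2}) = - (-25 + 1^{2}) = - (-25 + 1) = \left(-1\right) \left(-24\right) = 24$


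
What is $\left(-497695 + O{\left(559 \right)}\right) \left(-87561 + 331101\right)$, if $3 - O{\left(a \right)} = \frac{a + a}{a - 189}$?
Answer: $- \frac{4484719885932}{37} \approx -1.2121 \cdot 10^{11}$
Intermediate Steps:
$O{\left(a \right)} = 3 - \frac{2 a}{-189 + a}$ ($O{\left(a \right)} = 3 - \frac{a + a}{a - 189} = 3 - \frac{2 a}{-189 + a}$)
$\left(-497695 + O{\left(559 \right)}\right) \left(-87561 + 331101\right) = \left(-497695 + \frac{-567 + 559}{-189 + 559}\right) \left(-87561 + 331101\right) = \left(-497695 + \frac{1}{370} \left(-8\right)\right) 243540 = \left(-497695 - \frac{4}{185}\right) 243540 = \left(- \frac{92073579}{185}\right) 243540 = - \frac{4484719885932}{37}$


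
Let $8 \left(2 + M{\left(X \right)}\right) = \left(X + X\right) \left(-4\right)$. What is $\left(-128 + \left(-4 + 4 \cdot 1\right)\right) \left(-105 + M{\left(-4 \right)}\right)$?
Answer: $13184$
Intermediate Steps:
$M{\left(X \right)} = -2 - X$ ($M{\left(X \right)} = -2 + \frac{\left(X + X\right) \left(-4\right)}{8} = -2 + \frac{2 X \left(-4\right)}{8} = -2 + \frac{\left(-8\right) X}{8} = -2 - X$)
$\left(-128 + \left(-4 + 4 \cdot 1\right)\right) \left(-105 + M{\left(-4 \right)}\right) = \left(-128 + \left(-4 + 4 \cdot 1\right)\right) \left(-105 - -2\right) = \left(-128 + \left(-4 + 4\right)\right) \left(-105 + \left(-2 + 4\right)\right) = \left(-128 + 0\right) \left(-105 + 2\right) = \left(-128\right) \left(-103\right) = 13184$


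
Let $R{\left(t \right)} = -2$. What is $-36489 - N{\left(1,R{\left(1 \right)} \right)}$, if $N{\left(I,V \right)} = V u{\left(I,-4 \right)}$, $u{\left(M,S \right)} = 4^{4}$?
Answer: $-35977$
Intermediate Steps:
$u{\left(M,S \right)} = 256$
$N{\left(I,V \right)} = 256 V$ ($N{\left(I,V \right)} = V 256 = 256 V$)
$-36489 - N{\left(1,R{\left(1 \right)} \right)} = -36489 - 256 \left(-2\right) = -36489 - -512 = -36489 + 512 = -35977$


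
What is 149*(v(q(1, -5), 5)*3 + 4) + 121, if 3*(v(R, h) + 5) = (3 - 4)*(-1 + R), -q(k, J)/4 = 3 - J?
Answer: 3399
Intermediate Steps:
q(k, J) = -12 + 4*J (q(k, J) = -4*(3 - J) = -12 + 4*J)
v(R, h) = -14/3 - R/3 (v(R, h) = -5 + ((3 - 4)*(-1 + R))/3 = -5 + (-(-1 + R))/3 = -5 + (1 - R)/3 = -5 + (⅓ - R/3) = -14/3 - R/3)
149*(v(q(1, -5), 5)*3 + 4) + 121 = 149*((-14/3 - (-12 + 4*(-5))/3)*3 + 4) + 121 = 149*((-14/3 - (-12 - 20)/3)*3 + 4) + 121 = 149*((-14/3 - ⅓*(-32))*3 + 4) + 121 = 149*((-14/3 + 32/3)*3 + 4) + 121 = 149*(6*3 + 4) + 121 = 149*(18 + 4) + 121 = 149*22 + 121 = 3278 + 121 = 3399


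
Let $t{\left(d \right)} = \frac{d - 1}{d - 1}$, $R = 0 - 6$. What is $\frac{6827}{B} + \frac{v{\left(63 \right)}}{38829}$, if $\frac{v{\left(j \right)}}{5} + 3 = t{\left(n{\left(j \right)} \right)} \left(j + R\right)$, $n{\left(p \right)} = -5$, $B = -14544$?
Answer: $- \frac{87052901}{188242992} \approx -0.46245$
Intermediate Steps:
$R = -6$ ($R = 0 - 6 = -6$)
$t{\left(d \right)} = 1$ ($t{\left(d \right)} = \frac{-1 + d}{-1 + d} = 1$)
$v{\left(j \right)} = -45 + 5 j$ ($v{\left(j \right)} = -15 + 5 \cdot 1 \left(j - 6\right) = -15 + 5 \cdot 1 \left(-6 + j\right) = -15 + 5 \left(-6 + j\right) = -15 + \left(-30 + 5 j\right) = -45 + 5 j$)
$\frac{6827}{B} + \frac{v{\left(63 \right)}}{38829} = \frac{6827}{-14544} + \frac{-45 + 5 \cdot 63}{38829} = 6827 \left(- \frac{1}{14544}\right) + \left(-45 + 315\right) \frac{1}{38829} = - \frac{6827}{14544} + 270 \cdot \frac{1}{38829} = - \frac{6827}{14544} + \frac{90}{12943} = - \frac{87052901}{188242992}$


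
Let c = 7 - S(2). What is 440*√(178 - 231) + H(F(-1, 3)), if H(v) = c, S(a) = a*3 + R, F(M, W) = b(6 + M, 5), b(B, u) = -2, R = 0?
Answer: 1 + 440*I*√53 ≈ 1.0 + 3203.3*I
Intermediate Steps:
F(M, W) = -2
S(a) = 3*a (S(a) = a*3 + 0 = 3*a + 0 = 3*a)
c = 1 (c = 7 - 3*2 = 7 - 1*6 = 7 - 6 = 1)
H(v) = 1
440*√(178 - 231) + H(F(-1, 3)) = 440*√(178 - 231) + 1 = 440*√(-53) + 1 = 440*(I*√53) + 1 = 440*I*√53 + 1 = 1 + 440*I*√53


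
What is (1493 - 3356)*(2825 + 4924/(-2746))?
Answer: -7221477969/1373 ≈ -5.2596e+6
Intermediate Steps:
(1493 - 3356)*(2825 + 4924/(-2746)) = -1863*(2825 + 4924*(-1/2746)) = -1863*(2825 - 2462/1373) = -1863*3876263/1373 = -7221477969/1373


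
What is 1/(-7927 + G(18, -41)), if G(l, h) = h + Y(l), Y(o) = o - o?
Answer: -1/7968 ≈ -0.00012550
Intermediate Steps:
Y(o) = 0
G(l, h) = h (G(l, h) = h + 0 = h)
1/(-7927 + G(18, -41)) = 1/(-7927 - 41) = 1/(-7968) = -1/7968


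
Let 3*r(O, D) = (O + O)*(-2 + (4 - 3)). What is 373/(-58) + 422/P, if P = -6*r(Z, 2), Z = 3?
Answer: 2500/87 ≈ 28.736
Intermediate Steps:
r(O, D) = -2*O/3 (r(O, D) = ((O + O)*(-2 + (4 - 3)))/3 = ((2*O)*(-2 + 1))/3 = ((2*O)*(-1))/3 = (-2*O)/3 = -2*O/3)
P = 12 (P = -(-4)*3 = -6*(-2) = 12)
373/(-58) + 422/P = 373/(-58) + 422/12 = 373*(-1/58) + 422*(1/12) = -373/58 + 211/6 = 2500/87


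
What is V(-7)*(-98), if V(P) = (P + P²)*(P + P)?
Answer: 57624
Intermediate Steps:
V(P) = 2*P*(P + P²) (V(P) = (P + P²)*(2*P) = 2*P*(P + P²))
V(-7)*(-98) = (2*(-7)²*(1 - 7))*(-98) = (2*49*(-6))*(-98) = -588*(-98) = 57624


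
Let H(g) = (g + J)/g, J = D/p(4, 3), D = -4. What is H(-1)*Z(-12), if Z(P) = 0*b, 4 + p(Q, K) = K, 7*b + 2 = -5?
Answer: 0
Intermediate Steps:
b = -1 (b = -2/7 + (⅐)*(-5) = -2/7 - 5/7 = -1)
p(Q, K) = -4 + K
Z(P) = 0 (Z(P) = 0*(-1) = 0)
J = 4 (J = -4/(-4 + 3) = -4/(-1) = -4*(-1) = 4)
H(g) = (4 + g)/g (H(g) = (g + 4)/g = (4 + g)/g)
H(-1)*Z(-12) = ((4 - 1)/(-1))*0 = -1*3*0 = -3*0 = 0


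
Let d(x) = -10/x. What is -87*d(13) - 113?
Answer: -599/13 ≈ -46.077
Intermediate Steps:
-87*d(13) - 113 = -(-870)/13 - 113 = -87*(-10/13) - 113 = 870/13 - 113 = -599/13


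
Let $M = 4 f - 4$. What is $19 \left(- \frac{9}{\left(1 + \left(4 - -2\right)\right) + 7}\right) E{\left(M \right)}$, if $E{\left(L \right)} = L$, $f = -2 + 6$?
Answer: $- \frac{1026}{7} \approx -146.57$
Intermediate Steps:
$f = 4$
$M = 12$ ($M = 4 \cdot 4 - 4 = 16 - 4 = 12$)
$19 \left(- \frac{9}{\left(1 + \left(4 - -2\right)\right) + 7}\right) E{\left(M \right)} = 19 \left(- \frac{9}{\left(1 + \left(4 - -2\right)\right) + 7}\right) 12 = 19 \left(- \frac{9}{\left(1 + \left(4 + 2\right)\right) + 7}\right) 12 = 19 \left(- \frac{9}{\left(1 + 6\right) + 7}\right) 12 = 19 \left(- \frac{9}{7 + 7}\right) 12 = 19 \left(- \frac{9}{14}\right) 12 = \left(- \frac{171}{14}\right) 12 = - \frac{1026}{7}$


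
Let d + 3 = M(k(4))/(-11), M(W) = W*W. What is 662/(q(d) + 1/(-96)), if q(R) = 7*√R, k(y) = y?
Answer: -699072/22127627 - 298948608*I*√11/22127627 ≈ -0.031593 - 44.808*I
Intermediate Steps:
M(W) = W²
d = -49/11 (d = -3 + 4²/(-11) = -3 + 16*(-1/11) = -3 - 16/11 = -49/11 ≈ -4.4545)
662/(q(d) + 1/(-96)) = 662/(7*√(-49/11) + 1/(-96)) = 662/(7*(7*I*√11/11) - 1/96) = 662/(49*I*√11/11 - 1/96) = 662/(-1/96 + 49*I*√11/11)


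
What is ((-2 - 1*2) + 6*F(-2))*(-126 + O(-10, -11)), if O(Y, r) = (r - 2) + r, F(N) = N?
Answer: 2400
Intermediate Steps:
O(Y, r) = -2 + 2*r (O(Y, r) = (-2 + r) + r = -2 + 2*r)
((-2 - 1*2) + 6*F(-2))*(-126 + O(-10, -11)) = ((-2 - 1*2) + 6*(-2))*(-126 + (-2 + 2*(-11))) = ((-2 - 2) - 12)*(-126 + (-2 - 22)) = (-4 - 12)*(-126 - 24) = -16*(-150) = 2400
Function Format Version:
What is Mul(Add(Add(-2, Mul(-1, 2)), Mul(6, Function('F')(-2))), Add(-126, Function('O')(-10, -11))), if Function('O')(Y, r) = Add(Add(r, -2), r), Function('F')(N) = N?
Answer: 2400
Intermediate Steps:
Function('O')(Y, r) = Add(-2, Mul(2, r)) (Function('O')(Y, r) = Add(Add(-2, r), r) = Add(-2, Mul(2, r)))
Mul(Add(Add(-2, Mul(-1, 2)), Mul(6, Function('F')(-2))), Add(-126, Function('O')(-10, -11))) = Mul(Add(Add(-2, Mul(-1, 2)), Mul(6, -2)), Add(-126, Add(-2, Mul(2, -11)))) = Mul(Add(Add(-2, -2), -12), Add(-126, Add(-2, -22))) = Mul(Add(-4, -12), Add(-126, -24)) = Mul(-16, -150) = 2400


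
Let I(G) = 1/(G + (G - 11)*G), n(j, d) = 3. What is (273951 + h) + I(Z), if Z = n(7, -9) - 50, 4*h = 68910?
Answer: 1560134405/5358 ≈ 2.9118e+5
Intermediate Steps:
h = 34455/2 (h = (¼)*68910 = 34455/2 ≈ 17228.)
Z = -47 (Z = 3 - 50 = -47)
I(G) = 1/(G + G*(-11 + G)) (I(G) = 1/(G + (-11 + G)*G) = 1/(G + G*(-11 + G)))
(273951 + h) + I(Z) = (273951 + 34455/2) + 1/((-47)*(-10 - 47)) = 582357/2 - 1/47/(-57) = 582357/2 - 1/47*(-1/57) = 582357/2 + 1/2679 = 1560134405/5358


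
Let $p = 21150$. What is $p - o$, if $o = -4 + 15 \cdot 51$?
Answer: $20389$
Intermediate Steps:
$o = 761$ ($o = -4 + 765 = 761$)
$p - o = 21150 - 761 = 20389$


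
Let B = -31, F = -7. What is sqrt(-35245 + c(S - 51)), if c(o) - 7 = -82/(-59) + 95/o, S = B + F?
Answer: I*sqrt(971608519295)/5251 ≈ 187.72*I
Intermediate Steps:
S = -38 (S = -31 - 7 = -38)
c(o) = 495/59 + 95/o (c(o) = 7 + (-82/(-59) + 95/o) = 7 + (-82*(-1/59) + 95/o) = 7 + (82/59 + 95/o) = 495/59 + 95/o)
sqrt(-35245 + c(S - 51)) = sqrt(-35245 + (495/59 + 95/(-38 - 51))) = sqrt(-35245 + (495/59 + 95/(-89))) = sqrt(-35245 + (495/59 + 95*(-1/89))) = sqrt(-35245 + (495/59 - 95/89)) = sqrt(-35245 + 38450/5251) = sqrt(-185033045/5251) = I*sqrt(971608519295)/5251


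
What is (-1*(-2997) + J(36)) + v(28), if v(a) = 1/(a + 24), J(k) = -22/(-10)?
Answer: 779797/260 ≈ 2999.2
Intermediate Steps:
J(k) = 11/5 (J(k) = -22*(-1/10) = 11/5)
v(a) = 1/(24 + a)
(-1*(-2997) + J(36)) + v(28) = (-1*(-2997) + 11/5) + 1/(24 + 28) = (2997 + 11/5) + 1/52 = 14996/5 + 1/52 = 779797/260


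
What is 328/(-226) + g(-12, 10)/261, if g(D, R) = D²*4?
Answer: 2476/3277 ≈ 0.75557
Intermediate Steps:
g(D, R) = 4*D²
328/(-226) + g(-12, 10)/261 = 328/(-226) + (4*(-12)²)/261 = 328*(-1/226) + (4*144)*(1/261) = -164/113 + 576*(1/261) = -164/113 + 64/29 = 2476/3277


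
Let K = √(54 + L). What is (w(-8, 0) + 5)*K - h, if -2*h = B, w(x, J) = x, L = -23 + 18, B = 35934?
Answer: 17946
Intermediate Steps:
L = -5
K = 7 (K = √(54 - 5) = √49 = 7)
h = -17967 (h = -½*35934 = -17967)
(w(-8, 0) + 5)*K - h = (-8 + 5)*7 - 1*(-17967) = -3*7 + 17967 = -21 + 17967 = 17946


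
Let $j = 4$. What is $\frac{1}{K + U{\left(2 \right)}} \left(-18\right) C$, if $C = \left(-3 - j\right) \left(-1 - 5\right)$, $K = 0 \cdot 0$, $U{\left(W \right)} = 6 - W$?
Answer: $-189$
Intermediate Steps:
$K = 0$
$C = 42$ ($C = \left(-3 - 4\right) \left(-1 - 5\right) = \left(-3 - 4\right) \left(-6\right) = \left(-7\right) \left(-6\right) = 42$)
$\frac{1}{K + U{\left(2 \right)}} \left(-18\right) C = \frac{1}{0 + \left(6 - 2\right)} \left(-18\right) 42 = \frac{1}{0 + 4} \left(-18\right) 42 = \frac{1}{4} \left(-18\right) 42 = \left(- \frac{9}{2}\right) 42 = -189$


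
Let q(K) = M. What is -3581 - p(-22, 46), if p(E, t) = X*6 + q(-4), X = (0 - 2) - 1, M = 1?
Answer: -3564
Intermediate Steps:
q(K) = 1
X = -3 (X = -2 - 1 = -3)
p(E, t) = -17 (p(E, t) = -3*6 + 1 = -18 + 1 = -17)
-3581 - p(-22, 46) = -3581 - 1*(-17) = -3581 + 17 = -3564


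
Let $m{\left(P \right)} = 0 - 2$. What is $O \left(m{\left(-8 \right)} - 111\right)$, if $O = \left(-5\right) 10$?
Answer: $5650$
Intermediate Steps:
$O = -50$
$m{\left(P \right)} = -2$
$O \left(m{\left(-8 \right)} - 111\right) = - 50 \left(-2 - 111\right) = \left(-50\right) \left(-113\right) = 5650$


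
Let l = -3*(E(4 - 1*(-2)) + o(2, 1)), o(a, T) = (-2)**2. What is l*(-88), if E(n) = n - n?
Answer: 1056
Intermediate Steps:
o(a, T) = 4
E(n) = 0
l = -12 (l = -3*(0 + 4) = -3*4 = -12)
l*(-88) = -12*(-88) = 1056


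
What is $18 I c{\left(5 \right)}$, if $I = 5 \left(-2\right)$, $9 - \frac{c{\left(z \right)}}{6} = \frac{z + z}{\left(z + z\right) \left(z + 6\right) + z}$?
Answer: $- \frac{221400}{23} \approx -9626.1$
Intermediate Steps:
$c{\left(z \right)} = 54 - \frac{12 z}{z + 2 z \left(6 + z\right)}$ ($c{\left(z \right)} = 54 - 6 \frac{z + z}{\left(z + z\right) \left(z + 6\right) + z} = 54 - 6 \frac{2 z}{2 z \left(6 + z\right) + z} = 54 - 6 \frac{2 z}{z + 2 z \left(6 + z\right)} = 54 - \frac{12 z}{z + 2 z \left(6 + z\right)}$)
$I = -10$
$18 I c{\left(5 \right)} = 18 \left(-10\right) \frac{6 \left(115 + 18 \cdot 5\right)}{13 + 2 \cdot 5} = - 180 \frac{6 \left(115 + 90\right)}{13 + 10} = - 180 \cdot 6 \cdot \frac{1}{23} \cdot 205 = \left(-180\right) \frac{1230}{23} = - \frac{221400}{23}$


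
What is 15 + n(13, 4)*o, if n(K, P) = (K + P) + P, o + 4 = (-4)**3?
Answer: -1413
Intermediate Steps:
o = -68 (o = -4 + (-4)**3 = -4 - 64 = -68)
n(K, P) = K + 2*P
15 + n(13, 4)*o = 15 + (13 + 2*4)*(-68) = 15 + (13 + 8)*(-68) = 15 + 21*(-68) = 15 - 1428 = -1413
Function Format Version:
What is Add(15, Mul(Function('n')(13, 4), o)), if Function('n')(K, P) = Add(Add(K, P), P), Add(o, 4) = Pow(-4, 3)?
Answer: -1413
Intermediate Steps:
o = -68 (o = Add(-4, Pow(-4, 3)) = Add(-4, -64) = -68)
Function('n')(K, P) = Add(K, Mul(2, P))
Add(15, Mul(Function('n')(13, 4), o)) = Add(15, Mul(Add(13, Mul(2, 4)), -68)) = Add(15, Mul(Add(13, 8), -68)) = Add(15, Mul(21, -68)) = Add(15, -1428) = -1413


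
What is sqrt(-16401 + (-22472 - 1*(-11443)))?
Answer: I*sqrt(27430) ≈ 165.62*I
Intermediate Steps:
sqrt(-16401 + (-22472 - 1*(-11443))) = sqrt(-16401 + (-22472 + 11443)) = sqrt(-16401 - 11029) = sqrt(-27430) = I*sqrt(27430)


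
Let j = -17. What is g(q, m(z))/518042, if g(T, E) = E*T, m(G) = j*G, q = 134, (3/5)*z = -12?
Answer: 22780/259021 ≈ 0.087947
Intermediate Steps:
z = -20 (z = (5/3)*(-12) = -20)
m(G) = -17*G
g(q, m(z))/518042 = (-17*(-20)*134)/518042 = (340*134)*(1/518042) = 45560*(1/518042) = 22780/259021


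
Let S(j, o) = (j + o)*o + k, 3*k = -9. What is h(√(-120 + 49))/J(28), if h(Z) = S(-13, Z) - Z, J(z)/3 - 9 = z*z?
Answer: -74/2379 - 14*I*√71/2379 ≈ -0.031106 - 0.049586*I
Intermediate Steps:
k = -3 (k = (⅓)*(-9) = -3)
S(j, o) = -3 + o*(j + o) (S(j, o) = (j + o)*o - 3 = o*(j + o) - 3 = -3 + o*(j + o))
J(z) = 27 + 3*z² (J(z) = 27 + 3*(z*z) = 27 + 3*z²)
h(Z) = -3 + Z² - 14*Z (h(Z) = (-3 + Z² - 13*Z) - Z = -3 + Z² - 14*Z)
h(√(-120 + 49))/J(28) = (-3 + (√(-120 + 49))² - 14*√(-120 + 49))/(27 + 3*28²) = (-3 + (√(-71))² - 14*I*√71)/(27 + 3*784) = (-3 + (I*√71)² - 14*I*√71)/(27 + 2352) = (-3 - 71 - 14*I*√71)/2379 = (-74 - 14*I*√71)*(1/2379) = -74/2379 - 14*I*√71/2379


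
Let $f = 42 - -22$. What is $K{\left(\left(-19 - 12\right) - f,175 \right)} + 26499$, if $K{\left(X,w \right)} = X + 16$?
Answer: $26420$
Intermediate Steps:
$f = 64$ ($f = 42 + 22 = 64$)
$K{\left(X,w \right)} = 16 + X$
$K{\left(\left(-19 - 12\right) - f,175 \right)} + 26499 = \left(16 - 95\right) + 26499 = -79 + 26499 = 26420$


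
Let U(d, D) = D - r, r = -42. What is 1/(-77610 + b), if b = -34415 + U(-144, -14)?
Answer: -1/111997 ≈ -8.9288e-6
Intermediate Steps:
U(d, D) = 42 + D (U(d, D) = D - 1*(-42) = D + 42 = 42 + D)
b = -34387 (b = -34415 + (42 - 14) = -34415 + 28 = -34387)
1/(-77610 + b) = 1/(-77610 - 34387) = 1/(-111997) = -1/111997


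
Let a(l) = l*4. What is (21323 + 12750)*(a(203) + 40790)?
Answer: 1417504946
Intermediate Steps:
a(l) = 4*l
(21323 + 12750)*(a(203) + 40790) = (21323 + 12750)*(4*203 + 40790) = 34073*(812 + 40790) = 34073*41602 = 1417504946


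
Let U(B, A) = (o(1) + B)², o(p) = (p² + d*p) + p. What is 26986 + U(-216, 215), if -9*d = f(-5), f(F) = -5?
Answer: 5876107/81 ≈ 72545.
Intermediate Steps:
d = 5/9 (d = -⅑*(-5) = 5/9 ≈ 0.55556)
o(p) = p² + 14*p/9 (o(p) = (p² + 5*p/9) + p = p² + 14*p/9)
U(B, A) = (23/9 + B)² (U(B, A) = ((⅑)*1*(14 + 9*1) + B)² = ((⅑)*1*(14 + 9) + B)² = ((⅑)*1*23 + B)² = (23/9 + B)²)
26986 + U(-216, 215) = 26986 + (23 + 9*(-216))²/81 = 26986 + (23 - 1944)²/81 = 26986 + (1/81)*(-1921)² = 26986 + (1/81)*3690241 = 26986 + 3690241/81 = 5876107/81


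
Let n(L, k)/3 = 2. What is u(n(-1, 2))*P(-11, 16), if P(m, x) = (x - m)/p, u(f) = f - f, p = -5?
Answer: 0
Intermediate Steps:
n(L, k) = 6 (n(L, k) = 3*2 = 6)
u(f) = 0
P(m, x) = -x/5 + m/5 (P(m, x) = (x - m)/(-5) = (x - m)*(-⅕) = -x/5 + m/5)
u(n(-1, 2))*P(-11, 16) = 0*(-⅕*16 + (⅕)*(-11)) = 0*(-16/5 - 11/5) = 0*(-27/5) = 0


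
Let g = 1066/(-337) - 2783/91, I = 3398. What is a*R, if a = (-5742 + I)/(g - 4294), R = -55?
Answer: -790717928/26543795 ≈ -29.789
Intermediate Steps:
g = -1034877/30667 (g = 1066*(-1/337) - 2783*1/91 = -1066/337 - 2783/91 = -1034877/30667 ≈ -33.746)
a = 71883448/132718975 (a = (-5742 + 3398)/(-1034877/30667 - 4294) = -2344/(-132718975/30667) = -2344*(-30667/132718975) = 71883448/132718975 ≈ 0.54162)
a*R = (71883448/132718975)*(-55) = -790717928/26543795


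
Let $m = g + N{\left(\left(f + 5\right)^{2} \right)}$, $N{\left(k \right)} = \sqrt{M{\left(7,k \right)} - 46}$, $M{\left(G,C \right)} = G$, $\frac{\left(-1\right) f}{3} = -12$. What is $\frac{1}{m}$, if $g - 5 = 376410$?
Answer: $\frac{28955}{10899096328} - \frac{i \sqrt{39}}{141688252264} \approx 2.6566 \cdot 10^{-6} - 4.4076 \cdot 10^{-11} i$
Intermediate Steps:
$f = 36$ ($f = \left(-3\right) \left(-12\right) = 36$)
$g = 376415$ ($g = 5 + 376410 = 376415$)
$N{\left(k \right)} = i \sqrt{39}$ ($N{\left(k \right)} = \sqrt{7 - 46} = \sqrt{-39} = i \sqrt{39}$)
$m = 376415 + i \sqrt{39} \approx 3.7642 \cdot 10^{5} + 6.245 i$
$\frac{1}{m} = \frac{1}{376415 + i \sqrt{39}}$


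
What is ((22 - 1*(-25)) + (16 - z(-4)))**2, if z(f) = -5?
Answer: 4624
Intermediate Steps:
((22 - 1*(-25)) + (16 - z(-4)))**2 = ((22 - 1*(-25)) + (16 - 1*(-5)))**2 = ((22 + 25) + (16 + 5))**2 = (47 + 21)**2 = 68**2 = 4624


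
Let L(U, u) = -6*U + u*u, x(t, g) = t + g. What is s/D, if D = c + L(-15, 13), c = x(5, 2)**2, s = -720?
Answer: -180/77 ≈ -2.3377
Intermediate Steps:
x(t, g) = g + t
L(U, u) = u**2 - 6*U (L(U, u) = -6*U + u**2 = u**2 - 6*U)
c = 49 (c = (2 + 5)**2 = 7**2 = 49)
D = 308 (D = 49 + (13**2 - 6*(-15)) = 49 + (169 + 90) = 49 + 259 = 308)
s/D = -720/308 = -720*1/308 = -180/77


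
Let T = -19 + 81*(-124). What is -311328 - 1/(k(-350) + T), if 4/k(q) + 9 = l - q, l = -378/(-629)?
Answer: -673154679386573/2162204105 ≈ -3.1133e+5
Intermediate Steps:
l = 378/629 (l = -378*(-1/629) = 378/629 ≈ 0.60095)
T = -10063 (T = -19 - 10044 = -10063)
k(q) = 4/(-5283/629 - q) (k(q) = 4/(-9 + (378/629 - q)) = 4/(-5283/629 - q))
-311328 - 1/(k(-350) + T) = -311328 - 1/(-2516/(5283 + 629*(-350)) - 10063) = -311328 - 1/(-2516/(5283 - 220150) - 10063) = -311328 - 1/(-2516/(-214867) - 10063) = -311328 - 1/(-2516*(-1/214867) - 10063) = -311328 - 1/(2516/214867 - 10063) = -311328 - 1/(-2162204105/214867) = -311328 - 1*(-214867/2162204105) = -311328 + 214867/2162204105 = -673154679386573/2162204105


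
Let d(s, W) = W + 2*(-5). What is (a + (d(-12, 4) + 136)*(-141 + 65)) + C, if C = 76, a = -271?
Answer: -10075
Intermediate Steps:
d(s, W) = -10 + W (d(s, W) = W - 10 = -10 + W)
(a + (d(-12, 4) + 136)*(-141 + 65)) + C = (-271 + ((-10 + 4) + 136)*(-141 + 65)) + 76 = (-271 + (-6 + 136)*(-76)) + 76 = (-271 + 130*(-76)) + 76 = (-271 - 9880) + 76 = -10151 + 76 = -10075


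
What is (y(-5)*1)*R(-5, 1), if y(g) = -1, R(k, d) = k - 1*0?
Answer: 5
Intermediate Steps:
R(k, d) = k (R(k, d) = k + 0 = k)
(y(-5)*1)*R(-5, 1) = -1*1*(-5) = -1*(-5) = 5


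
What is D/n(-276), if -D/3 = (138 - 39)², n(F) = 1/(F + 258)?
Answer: 529254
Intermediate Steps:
n(F) = 1/(258 + F)
D = -29403 (D = -3*(138 - 39)² = -3*99² = -3*9801 = -29403)
D/n(-276) = -29403/(1/(258 - 276)) = -29403/(1/(-18)) = -29403/(-1/18) = -29403*(-18) = 529254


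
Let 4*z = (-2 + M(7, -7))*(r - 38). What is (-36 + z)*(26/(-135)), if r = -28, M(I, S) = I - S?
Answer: 676/15 ≈ 45.067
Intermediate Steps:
z = -198 (z = ((-2 + (7 - 1*(-7)))*(-28 - 38))/4 = ((-2 + (7 + 7))*(-66))/4 = ((-2 + 14)*(-66))/4 = (12*(-66))/4 = (1/4)*(-792) = -198)
(-36 + z)*(26/(-135)) = (-36 - 198)*(26/(-135)) = -6084*(-1)/135 = -234*(-26/135) = 676/15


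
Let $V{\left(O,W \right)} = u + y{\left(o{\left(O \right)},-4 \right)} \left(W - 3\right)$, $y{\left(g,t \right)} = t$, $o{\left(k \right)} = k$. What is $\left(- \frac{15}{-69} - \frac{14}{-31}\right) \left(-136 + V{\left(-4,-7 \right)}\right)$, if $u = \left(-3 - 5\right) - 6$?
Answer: $- \frac{52470}{713} \approx -73.59$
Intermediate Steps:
$u = -14$ ($u = -8 - 6 = -14$)
$V{\left(O,W \right)} = -2 - 4 W$ ($V{\left(O,W \right)} = -14 - 4 \left(W - 3\right) = -14 - 4 \left(-3 + W\right) = -14 - \left(-12 + 4 W\right) = -2 - 4 W$)
$\left(- \frac{15}{-69} - \frac{14}{-31}\right) \left(-136 + V{\left(-4,-7 \right)}\right) = \left(- \frac{15}{-69} - \frac{14}{-31}\right) \left(-136 - -26\right) = \left(\left(-15\right) \left(- \frac{1}{69}\right) - - \frac{14}{31}\right) \left(-136 + \left(-2 + 28\right)\right) = \left(\frac{5}{23} + \frac{14}{31}\right) \left(-136 + 26\right) = \frac{477}{713} \left(-110\right) = - \frac{52470}{713}$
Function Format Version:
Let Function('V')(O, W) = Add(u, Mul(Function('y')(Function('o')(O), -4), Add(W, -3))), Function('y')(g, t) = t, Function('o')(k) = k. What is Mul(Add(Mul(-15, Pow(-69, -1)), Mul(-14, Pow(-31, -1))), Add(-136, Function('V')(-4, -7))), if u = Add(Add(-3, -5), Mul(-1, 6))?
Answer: Rational(-52470, 713) ≈ -73.590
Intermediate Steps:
u = -14 (u = Add(-8, -6) = -14)
Function('V')(O, W) = Add(-2, Mul(-4, W)) (Function('V')(O, W) = Add(-14, Mul(-4, Add(W, -3))) = Add(-14, Mul(-4, Add(-3, W))) = Add(-14, Add(12, Mul(-4, W))) = Add(-2, Mul(-4, W)))
Mul(Add(Mul(-15, Pow(-69, -1)), Mul(-14, Pow(-31, -1))), Add(-136, Function('V')(-4, -7))) = Mul(Add(Mul(-15, Pow(-69, -1)), Mul(-14, Pow(-31, -1))), Add(-136, Add(-2, Mul(-4, -7)))) = Mul(Add(Mul(-15, Rational(-1, 69)), Mul(-14, Rational(-1, 31))), Add(-136, Add(-2, 28))) = Mul(Add(Rational(5, 23), Rational(14, 31)), Add(-136, 26)) = Mul(Rational(477, 713), -110) = Rational(-52470, 713)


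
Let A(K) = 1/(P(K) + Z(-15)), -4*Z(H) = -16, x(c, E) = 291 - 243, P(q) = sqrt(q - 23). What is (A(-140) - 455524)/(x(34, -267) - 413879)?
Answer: 81538792/74075749 + I*sqrt(163)/74075749 ≈ 1.1007 + 1.7235e-7*I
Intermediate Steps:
P(q) = sqrt(-23 + q)
x(c, E) = 48
Z(H) = 4 (Z(H) = -1/4*(-16) = 4)
A(K) = 1/(4 + sqrt(-23 + K)) (A(K) = 1/(sqrt(-23 + K) + 4) = 1/(4 + sqrt(-23 + K)))
(A(-140) - 455524)/(x(34, -267) - 413879) = (1/(4 + sqrt(-23 - 140)) - 455524)/(48 - 413879) = (1/(4 + sqrt(-163)) - 455524)/(-413831) = (1/(4 + I*sqrt(163)) - 455524)*(-1/413831) = (-455524 + 1/(4 + I*sqrt(163)))*(-1/413831) = 455524/413831 - 1/(413831*(4 + I*sqrt(163)))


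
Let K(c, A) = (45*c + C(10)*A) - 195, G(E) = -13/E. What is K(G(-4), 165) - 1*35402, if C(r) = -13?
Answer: -150383/4 ≈ -37596.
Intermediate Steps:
K(c, A) = -195 - 13*A + 45*c (K(c, A) = (45*c - 13*A) - 195 = (-13*A + 45*c) - 195 = -195 - 13*A + 45*c)
K(G(-4), 165) - 1*35402 = (-195 - 13*165 + 45*(-13/(-4))) - 1*35402 = (-195 - 2145 + 45*(-13*(-¼))) - 35402 = (-195 - 2145 + 45*(13/4)) - 35402 = (-195 - 2145 + 585/4) - 35402 = -8775/4 - 35402 = -150383/4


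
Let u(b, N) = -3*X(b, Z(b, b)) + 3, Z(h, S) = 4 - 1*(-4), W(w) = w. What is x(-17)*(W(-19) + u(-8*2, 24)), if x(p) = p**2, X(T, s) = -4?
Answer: -1156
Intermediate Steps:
Z(h, S) = 8 (Z(h, S) = 4 + 4 = 8)
u(b, N) = 15 (u(b, N) = -3*(-4) + 3 = 12 + 3 = 15)
x(-17)*(W(-19) + u(-8*2, 24)) = (-17)**2*(-19 + 15) = 289*(-4) = -1156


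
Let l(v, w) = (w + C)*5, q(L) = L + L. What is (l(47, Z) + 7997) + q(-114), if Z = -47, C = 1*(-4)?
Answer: 7514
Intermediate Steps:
C = -4
q(L) = 2*L
l(v, w) = -20 + 5*w (l(v, w) = (w - 4)*5 = (-4 + w)*5 = -20 + 5*w)
(l(47, Z) + 7997) + q(-114) = ((-20 + 5*(-47)) + 7997) + 2*(-114) = ((-20 - 235) + 7997) - 228 = (-255 + 7997) - 228 = 7742 - 228 = 7514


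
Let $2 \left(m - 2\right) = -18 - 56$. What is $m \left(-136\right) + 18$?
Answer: $4778$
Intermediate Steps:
$m = -35$ ($m = 2 + \frac{-18 - 56}{2} = 2 + \frac{1}{2} \left(-74\right) = 2 - 37 = -35$)
$m \left(-136\right) + 18 = \left(-35\right) \left(-136\right) + 18 = 4760 + 18 = 4778$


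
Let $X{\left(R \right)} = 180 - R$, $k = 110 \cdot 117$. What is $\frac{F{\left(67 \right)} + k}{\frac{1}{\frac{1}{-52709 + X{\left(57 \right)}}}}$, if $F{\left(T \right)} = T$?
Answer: $- \frac{12937}{52586} \approx -0.24602$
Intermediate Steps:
$k = 12870$
$\frac{F{\left(67 \right)} + k}{\frac{1}{\frac{1}{-52709 + X{\left(57 \right)}}}} = \frac{67 + 12870}{\frac{1}{\frac{1}{-52709 + \left(180 - 57\right)}}} = \frac{12937}{\frac{1}{\frac{1}{-52709 + \left(180 - 57\right)}}} = \frac{12937}{\frac{1}{\frac{1}{-52709 + 123}}} = \frac{12937}{\frac{1}{\frac{1}{-52586}}} = \frac{12937}{\frac{1}{- \frac{1}{52586}}} = \frac{12937}{-52586} = 12937 \left(- \frac{1}{52586}\right) = - \frac{12937}{52586}$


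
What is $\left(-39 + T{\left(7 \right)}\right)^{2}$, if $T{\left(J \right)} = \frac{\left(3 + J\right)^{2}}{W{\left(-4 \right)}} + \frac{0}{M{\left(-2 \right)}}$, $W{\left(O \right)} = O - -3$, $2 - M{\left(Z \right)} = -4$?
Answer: $19321$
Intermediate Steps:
$M{\left(Z \right)} = 6$ ($M{\left(Z \right)} = 2 - -4 = 2 + 4 = 6$)
$W{\left(O \right)} = 3 + O$ ($W{\left(O \right)} = O + 3 = 3 + O$)
$T{\left(J \right)} = - \left(3 + J\right)^{2}$ ($T{\left(J \right)} = \frac{\left(3 + J\right)^{2}}{3 - 4} + \frac{0}{6} = \frac{\left(3 + J\right)^{2}}{-1} + 0 \cdot \frac{1}{6} = \left(3 + J\right)^{2} \left(-1\right) + 0 = - \left(3 + J\right)^{2} + 0 = - \left(3 + J\right)^{2}$)
$\left(-39 + T{\left(7 \right)}\right)^{2} = \left(-39 - \left(3 + 7\right)^{2}\right)^{2} = \left(-39 - 10^{2}\right)^{2} = \left(-39 - 100\right)^{2} = \left(-139\right)^{2} = 19321$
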